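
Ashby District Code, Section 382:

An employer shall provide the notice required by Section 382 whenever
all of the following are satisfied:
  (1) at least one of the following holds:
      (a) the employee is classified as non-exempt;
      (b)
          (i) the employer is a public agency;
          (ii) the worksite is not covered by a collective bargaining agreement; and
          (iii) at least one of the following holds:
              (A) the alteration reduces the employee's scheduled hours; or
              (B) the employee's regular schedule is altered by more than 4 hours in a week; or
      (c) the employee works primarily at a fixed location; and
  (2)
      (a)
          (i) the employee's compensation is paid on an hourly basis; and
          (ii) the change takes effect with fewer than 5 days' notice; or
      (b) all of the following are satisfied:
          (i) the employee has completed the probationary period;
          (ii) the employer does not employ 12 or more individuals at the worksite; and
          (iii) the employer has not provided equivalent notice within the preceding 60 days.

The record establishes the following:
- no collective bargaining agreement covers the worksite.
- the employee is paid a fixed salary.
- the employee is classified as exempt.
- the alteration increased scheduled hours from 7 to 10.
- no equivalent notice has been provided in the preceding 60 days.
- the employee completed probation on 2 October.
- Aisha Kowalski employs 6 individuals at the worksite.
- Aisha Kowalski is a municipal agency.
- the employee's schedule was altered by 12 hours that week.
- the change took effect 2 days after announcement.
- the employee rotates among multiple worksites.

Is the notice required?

Yes — required.

(a) non-exempt — not met.
(i) public agency — holds.
(ii) no CBA — satisfied.
(A) hours reduced — not met.
(B) schedule shift > 4h — satisfied.
(iii): F OR T → true.
So (b) is satisfied (T AND T AND T).
(c) fixed location — not satisfied.
So (1) is satisfied (F OR T OR F).
(i) hourly-paid — not satisfied.
(ii) < 5 days' notice — satisfied.
(a): F AND T → false.
(i) past probation — satisfied.
(ii) not (≥ 12 at site) — satisfied.
(iii) no recent notice — holds.
So (b) is satisfied (T AND T AND T).
So (2) is satisfied (F OR T).
Overall: T AND T → true.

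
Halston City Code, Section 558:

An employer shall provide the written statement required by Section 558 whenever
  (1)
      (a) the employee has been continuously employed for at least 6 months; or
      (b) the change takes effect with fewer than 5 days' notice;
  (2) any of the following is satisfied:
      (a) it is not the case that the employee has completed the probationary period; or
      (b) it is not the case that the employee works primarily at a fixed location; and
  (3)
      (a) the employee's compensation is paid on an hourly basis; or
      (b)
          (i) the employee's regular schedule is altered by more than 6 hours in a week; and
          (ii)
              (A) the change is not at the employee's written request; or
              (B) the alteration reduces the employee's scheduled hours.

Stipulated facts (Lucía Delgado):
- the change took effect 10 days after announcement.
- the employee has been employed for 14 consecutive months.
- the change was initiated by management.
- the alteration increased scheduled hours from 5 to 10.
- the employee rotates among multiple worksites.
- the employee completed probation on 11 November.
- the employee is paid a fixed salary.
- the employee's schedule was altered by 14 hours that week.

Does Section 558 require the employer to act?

(a) tenure ≥ 6 mo. — holds.
(b) < 5 days' notice — not met.
So (1) is satisfied (T OR F).
(a) not (past probation) — not satisfied.
(b) not (fixed location) — holds.
(2) = F OR T = true.
(a) hourly-paid — not met.
(i) schedule shift > 6h — holds.
(A) not employee-requested — met.
(B) hours reduced — fails.
(ii) = T OR F = true.
So (b) is satisfied (T AND T).
So (3) is satisfied (F OR T).
Overall: T AND T AND T → true.

Yes — required.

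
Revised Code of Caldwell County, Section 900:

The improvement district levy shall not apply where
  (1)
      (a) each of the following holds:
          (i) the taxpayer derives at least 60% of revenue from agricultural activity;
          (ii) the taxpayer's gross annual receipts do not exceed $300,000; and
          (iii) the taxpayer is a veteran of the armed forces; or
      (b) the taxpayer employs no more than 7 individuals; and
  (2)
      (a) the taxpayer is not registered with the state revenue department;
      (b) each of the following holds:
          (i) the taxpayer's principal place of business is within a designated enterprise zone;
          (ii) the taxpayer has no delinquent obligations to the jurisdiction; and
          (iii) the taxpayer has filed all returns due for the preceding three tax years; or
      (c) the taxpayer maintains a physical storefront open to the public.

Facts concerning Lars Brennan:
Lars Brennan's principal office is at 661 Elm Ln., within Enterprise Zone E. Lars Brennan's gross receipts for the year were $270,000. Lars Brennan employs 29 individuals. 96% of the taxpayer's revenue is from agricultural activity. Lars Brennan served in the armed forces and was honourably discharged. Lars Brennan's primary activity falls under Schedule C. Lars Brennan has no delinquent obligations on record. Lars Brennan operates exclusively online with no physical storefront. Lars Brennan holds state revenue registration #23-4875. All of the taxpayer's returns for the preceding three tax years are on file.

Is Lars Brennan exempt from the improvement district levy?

Yes — exempt.

(i) ≥60% agricultural — satisfied.
(ii) receipts ≤ $300,000 — met.
(iii) veteran — met.
(a): T AND T AND T → true.
(b) ≤ 7 employees — fails.
(1) = T OR F = true.
(a) not (state-registered) — not satisfied.
(i) in enterprise zone — holds.
(ii) no delinquency — holds.
(iii) returns current — holds.
So (b) is satisfied (T AND T AND T).
(c) has storefront — fails.
(2): F OR T OR F → true.
Overall = T AND T = true.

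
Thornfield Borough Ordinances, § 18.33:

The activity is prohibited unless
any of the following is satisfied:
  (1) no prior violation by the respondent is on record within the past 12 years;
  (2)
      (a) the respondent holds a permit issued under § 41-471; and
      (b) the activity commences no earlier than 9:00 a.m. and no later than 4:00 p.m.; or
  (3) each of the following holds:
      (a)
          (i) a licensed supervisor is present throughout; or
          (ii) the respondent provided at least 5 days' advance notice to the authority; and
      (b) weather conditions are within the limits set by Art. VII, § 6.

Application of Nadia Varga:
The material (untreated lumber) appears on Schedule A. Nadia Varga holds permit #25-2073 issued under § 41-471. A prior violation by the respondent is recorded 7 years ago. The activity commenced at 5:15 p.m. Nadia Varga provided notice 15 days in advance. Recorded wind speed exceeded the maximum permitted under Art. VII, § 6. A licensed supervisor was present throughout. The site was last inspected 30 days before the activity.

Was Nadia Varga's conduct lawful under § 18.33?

No — unlawful.

(1) no prior violation — not satisfied.
(a) holds permit — satisfied.
(b) start within hours — not satisfied.
(2): T AND F → false.
(i) supervisor present — holds.
(ii) ≥5 days' notice — satisfied.
So (a) is satisfied (T OR T).
(b) weather ok — fails.
(3) = T AND F = false.
Overall: F OR F OR F → false.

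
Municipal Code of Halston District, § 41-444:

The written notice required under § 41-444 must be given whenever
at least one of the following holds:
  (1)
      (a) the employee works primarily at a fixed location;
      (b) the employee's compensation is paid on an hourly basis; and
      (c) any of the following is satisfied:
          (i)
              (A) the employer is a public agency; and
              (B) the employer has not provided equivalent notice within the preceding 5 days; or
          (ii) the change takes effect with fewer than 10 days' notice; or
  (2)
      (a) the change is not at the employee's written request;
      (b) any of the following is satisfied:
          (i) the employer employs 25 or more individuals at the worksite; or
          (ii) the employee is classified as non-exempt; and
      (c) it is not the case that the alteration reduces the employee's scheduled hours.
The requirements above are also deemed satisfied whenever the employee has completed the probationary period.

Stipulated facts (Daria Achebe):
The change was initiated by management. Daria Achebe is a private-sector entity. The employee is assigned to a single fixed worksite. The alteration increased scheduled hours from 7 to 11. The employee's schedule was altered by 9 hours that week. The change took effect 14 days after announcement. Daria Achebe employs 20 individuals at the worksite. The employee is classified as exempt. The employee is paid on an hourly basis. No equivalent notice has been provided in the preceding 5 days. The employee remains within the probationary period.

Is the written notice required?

(a) fixed location — met.
(b) hourly-paid — satisfied.
(A) public agency — not satisfied.
(B) no recent notice — satisfied.
(i): F AND T → false.
(ii) < 10 days' notice — not satisfied.
So (c) is not satisfied (F OR F).
So (1) is not satisfied (T AND T AND F).
(a) not employee-requested — holds.
(i) ≥ 25 at site — not met.
(ii) non-exempt — not satisfied.
So (b) is not satisfied (F OR F).
(c) not (hours reduced) — holds.
(2): T AND F AND T → false.
Overall = F OR F = false.
Exception (past probation) — not satisfied.
Result: main false OR exception false → false.

No — not required.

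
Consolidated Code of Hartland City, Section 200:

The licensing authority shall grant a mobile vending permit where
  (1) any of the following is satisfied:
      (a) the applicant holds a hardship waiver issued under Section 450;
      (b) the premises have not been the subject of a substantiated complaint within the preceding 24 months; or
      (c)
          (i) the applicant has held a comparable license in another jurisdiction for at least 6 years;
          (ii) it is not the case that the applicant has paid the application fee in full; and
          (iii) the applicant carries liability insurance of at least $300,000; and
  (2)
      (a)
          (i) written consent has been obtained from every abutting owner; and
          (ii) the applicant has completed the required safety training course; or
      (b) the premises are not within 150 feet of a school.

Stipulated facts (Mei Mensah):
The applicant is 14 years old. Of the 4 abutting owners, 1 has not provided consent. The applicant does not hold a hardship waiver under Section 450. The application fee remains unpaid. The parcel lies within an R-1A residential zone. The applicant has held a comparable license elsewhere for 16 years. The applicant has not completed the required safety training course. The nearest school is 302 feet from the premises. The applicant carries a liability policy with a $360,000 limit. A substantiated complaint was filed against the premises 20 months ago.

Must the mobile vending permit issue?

(a) hardship waiver — not met.
(b) no complaint in 24 mo. — not satisfied.
(i) prior license ≥ 6 yr — holds.
(ii) not (fee paid) — satisfied.
(iii) insurance ≥ $300,000 — satisfied.
(c) = T AND T AND T = true.
So (1) is satisfied (F OR F OR T).
(i) all abutters consent — not satisfied.
(ii) safety training — fails.
(a) = F AND F = false.
(b) ≥150 ft from school — holds.
So (2) is satisfied (F OR T).
Overall: T AND T → true.

Yes — granted.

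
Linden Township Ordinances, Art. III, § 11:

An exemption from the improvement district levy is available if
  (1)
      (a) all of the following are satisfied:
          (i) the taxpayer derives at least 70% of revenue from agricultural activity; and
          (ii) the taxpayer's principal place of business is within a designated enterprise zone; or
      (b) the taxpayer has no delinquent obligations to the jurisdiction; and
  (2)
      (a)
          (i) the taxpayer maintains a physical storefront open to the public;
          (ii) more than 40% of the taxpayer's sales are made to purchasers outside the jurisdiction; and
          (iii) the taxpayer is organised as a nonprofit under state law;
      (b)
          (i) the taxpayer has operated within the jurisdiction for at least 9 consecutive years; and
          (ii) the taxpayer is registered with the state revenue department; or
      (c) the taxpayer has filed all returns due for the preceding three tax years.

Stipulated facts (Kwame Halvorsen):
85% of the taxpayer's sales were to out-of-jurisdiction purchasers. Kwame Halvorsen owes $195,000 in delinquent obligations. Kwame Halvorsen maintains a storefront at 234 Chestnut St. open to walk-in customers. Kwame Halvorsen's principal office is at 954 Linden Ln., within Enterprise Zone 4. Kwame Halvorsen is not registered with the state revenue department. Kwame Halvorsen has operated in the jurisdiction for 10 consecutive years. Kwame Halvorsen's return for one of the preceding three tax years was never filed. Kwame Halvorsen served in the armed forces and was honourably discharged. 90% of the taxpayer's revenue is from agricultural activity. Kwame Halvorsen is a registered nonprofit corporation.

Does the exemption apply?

(i) ≥70% agricultural — holds.
(ii) in enterprise zone — met.
(a): T AND T → true.
(b) no delinquency — fails.
(1): T OR F → true.
(i) has storefront — met.
(ii) >40% out-of-jur. sales — holds.
(iii) nonprofit — met.
So (a) is satisfied (T AND T AND T).
(i) ≥ 9 yrs in jurisdiction — met.
(ii) state-registered — fails.
(b) = T AND F = false.
(c) returns current — not met.
So (2) is satisfied (T OR F OR F).
So Overall is satisfied (T AND T).

Yes — exempt.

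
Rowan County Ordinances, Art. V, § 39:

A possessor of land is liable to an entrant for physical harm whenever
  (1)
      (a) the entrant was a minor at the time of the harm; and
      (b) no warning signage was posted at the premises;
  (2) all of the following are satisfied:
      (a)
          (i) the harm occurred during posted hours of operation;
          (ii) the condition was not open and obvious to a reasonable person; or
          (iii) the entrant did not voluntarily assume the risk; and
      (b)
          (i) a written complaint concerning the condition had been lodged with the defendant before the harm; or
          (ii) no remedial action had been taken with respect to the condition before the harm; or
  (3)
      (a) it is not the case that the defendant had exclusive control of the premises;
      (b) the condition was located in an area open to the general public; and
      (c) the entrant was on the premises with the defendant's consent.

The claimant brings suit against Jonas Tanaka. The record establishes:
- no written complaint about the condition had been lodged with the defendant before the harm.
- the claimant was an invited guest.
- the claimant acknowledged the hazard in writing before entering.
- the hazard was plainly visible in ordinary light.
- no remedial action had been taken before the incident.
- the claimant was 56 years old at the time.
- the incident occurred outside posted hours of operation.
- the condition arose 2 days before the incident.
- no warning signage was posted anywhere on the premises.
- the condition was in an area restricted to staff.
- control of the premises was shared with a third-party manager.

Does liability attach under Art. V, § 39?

(a) entrant a minor — not satisfied.
(b) no signage posted — satisfied.
(1): F AND T → false.
(i) during posted hours — not met.
(ii) not open/obvious — not met.
(iii) no assumed risk — not met.
(a) = F OR F OR F = false.
(i) complaint lodged — fails.
(ii) no remedial action — holds.
(b): F OR T → true.
So (2) is not satisfied (F AND T).
(a) not (exclusive control) — holds.
(b) public area — fails.
(c) consent to enter — met.
So (3) is not satisfied (T AND F AND T).
Overall: F OR F OR F → false.

No — not liable.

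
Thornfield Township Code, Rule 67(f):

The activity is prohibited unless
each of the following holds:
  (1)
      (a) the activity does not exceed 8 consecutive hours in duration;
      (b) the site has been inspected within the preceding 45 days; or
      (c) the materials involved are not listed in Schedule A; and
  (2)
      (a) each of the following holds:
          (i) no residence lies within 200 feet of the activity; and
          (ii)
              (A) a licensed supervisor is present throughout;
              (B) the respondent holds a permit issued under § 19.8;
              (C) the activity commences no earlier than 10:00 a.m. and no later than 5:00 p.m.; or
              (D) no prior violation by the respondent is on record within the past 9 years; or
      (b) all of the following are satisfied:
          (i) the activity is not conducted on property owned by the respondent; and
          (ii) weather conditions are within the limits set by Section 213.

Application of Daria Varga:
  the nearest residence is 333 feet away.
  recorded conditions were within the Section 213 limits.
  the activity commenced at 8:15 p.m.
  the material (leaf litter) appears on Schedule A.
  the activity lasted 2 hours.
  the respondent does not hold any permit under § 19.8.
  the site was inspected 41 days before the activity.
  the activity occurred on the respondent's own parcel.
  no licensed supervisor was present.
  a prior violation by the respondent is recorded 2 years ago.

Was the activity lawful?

No — unlawful.

(a) ≤ 8 hrs duration — holds.
(b) site inspected — met.
(c) not (Schedule A material) — fails.
So (1) is satisfied (T OR T OR F).
(i) no residence in 200 ft — satisfied.
(A) supervisor present — fails.
(B) holds permit — not satisfied.
(C) start within hours — fails.
(D) no prior violation — not met.
(ii) = F OR F OR F OR F = false.
(a): T AND F → false.
(i) not (own property) — not satisfied.
(ii) weather ok — satisfied.
So (b) is not satisfied (F AND T).
(2) = F OR F = false.
So Overall is not satisfied (T AND F).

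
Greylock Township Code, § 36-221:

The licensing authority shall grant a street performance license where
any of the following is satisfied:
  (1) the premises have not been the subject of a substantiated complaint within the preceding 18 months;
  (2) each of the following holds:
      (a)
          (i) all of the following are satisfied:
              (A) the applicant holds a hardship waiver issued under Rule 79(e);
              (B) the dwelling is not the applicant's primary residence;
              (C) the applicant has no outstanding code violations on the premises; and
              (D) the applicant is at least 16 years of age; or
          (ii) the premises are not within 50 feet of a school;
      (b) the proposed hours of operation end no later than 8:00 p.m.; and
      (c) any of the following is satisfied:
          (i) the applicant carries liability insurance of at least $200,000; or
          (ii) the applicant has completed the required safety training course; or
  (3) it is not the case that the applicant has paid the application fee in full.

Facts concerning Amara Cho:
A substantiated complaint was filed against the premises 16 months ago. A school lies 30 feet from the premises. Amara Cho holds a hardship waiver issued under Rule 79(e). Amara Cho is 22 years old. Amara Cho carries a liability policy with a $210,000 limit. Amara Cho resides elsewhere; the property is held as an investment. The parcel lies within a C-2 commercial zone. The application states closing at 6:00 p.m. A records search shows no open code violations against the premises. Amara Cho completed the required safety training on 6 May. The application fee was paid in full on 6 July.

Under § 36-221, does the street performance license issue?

(1) no complaint in 18 mo. — fails.
(A) hardship waiver — met.
(B) not (primary residence) — met.
(C) no code violations — holds.
(D) age ≥ 16 — met.
So (i) is satisfied (T AND T AND T AND T).
(ii) ≥50 ft from school — fails.
(a): T OR F → true.
(b) closes by 8 p.m. — holds.
(i) insurance ≥ $200,000 — holds.
(ii) safety training — met.
So (c) is satisfied (T OR T).
(2): T AND T AND T → true.
(3) not (fee paid) — fails.
So Overall is satisfied (F OR T OR F).

Yes — granted.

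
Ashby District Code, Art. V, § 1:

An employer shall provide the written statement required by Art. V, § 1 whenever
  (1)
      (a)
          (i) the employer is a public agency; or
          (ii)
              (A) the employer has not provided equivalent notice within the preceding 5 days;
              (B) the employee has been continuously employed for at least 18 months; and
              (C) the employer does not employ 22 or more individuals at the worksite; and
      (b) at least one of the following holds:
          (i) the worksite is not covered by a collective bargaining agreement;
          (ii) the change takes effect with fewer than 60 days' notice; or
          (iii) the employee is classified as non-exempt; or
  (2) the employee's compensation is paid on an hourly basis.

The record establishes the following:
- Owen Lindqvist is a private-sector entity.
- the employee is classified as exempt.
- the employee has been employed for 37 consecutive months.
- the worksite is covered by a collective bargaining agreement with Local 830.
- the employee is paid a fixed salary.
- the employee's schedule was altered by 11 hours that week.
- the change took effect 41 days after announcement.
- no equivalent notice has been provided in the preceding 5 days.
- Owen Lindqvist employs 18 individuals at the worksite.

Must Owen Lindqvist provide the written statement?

(i) public agency — not met.
(A) no recent notice — met.
(B) tenure ≥ 18 mo. — satisfied.
(C) not (≥ 22 at site) — holds.
(ii) = T AND T AND T = true.
(a) = F OR T = true.
(i) no CBA — not met.
(ii) < 60 days' notice — satisfied.
(iii) non-exempt — fails.
(b): F OR T OR F → true.
(1): T AND T → true.
(2) hourly-paid — not met.
Overall = T OR F = true.

Yes — required.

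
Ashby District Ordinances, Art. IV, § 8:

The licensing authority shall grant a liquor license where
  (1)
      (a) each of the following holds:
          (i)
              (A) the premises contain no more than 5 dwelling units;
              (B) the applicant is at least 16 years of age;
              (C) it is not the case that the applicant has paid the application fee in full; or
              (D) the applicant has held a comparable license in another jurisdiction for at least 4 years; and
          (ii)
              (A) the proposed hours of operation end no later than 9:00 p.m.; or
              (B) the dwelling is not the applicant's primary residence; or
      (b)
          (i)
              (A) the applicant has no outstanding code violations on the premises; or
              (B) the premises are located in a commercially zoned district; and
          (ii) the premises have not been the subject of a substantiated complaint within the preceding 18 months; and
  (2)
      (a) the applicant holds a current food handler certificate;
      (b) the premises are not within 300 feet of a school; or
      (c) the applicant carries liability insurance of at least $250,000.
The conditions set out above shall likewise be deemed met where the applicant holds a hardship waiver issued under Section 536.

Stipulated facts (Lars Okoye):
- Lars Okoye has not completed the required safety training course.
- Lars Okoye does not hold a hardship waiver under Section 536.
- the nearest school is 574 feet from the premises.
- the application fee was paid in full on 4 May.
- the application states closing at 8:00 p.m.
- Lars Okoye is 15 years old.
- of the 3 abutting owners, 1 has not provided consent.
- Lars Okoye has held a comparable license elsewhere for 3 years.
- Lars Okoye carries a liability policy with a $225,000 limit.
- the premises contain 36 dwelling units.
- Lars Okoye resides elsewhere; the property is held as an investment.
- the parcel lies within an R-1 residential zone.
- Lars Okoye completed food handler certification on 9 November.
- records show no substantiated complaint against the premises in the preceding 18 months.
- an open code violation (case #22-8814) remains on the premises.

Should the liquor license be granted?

(A) ≤ 5 units — not satisfied.
(B) age ≥ 16 — not satisfied.
(C) not (fee paid) — not satisfied.
(D) prior license ≥ 4 yr — fails.
(i): F OR F OR F OR F → false.
(A) closes by 9 p.m. — satisfied.
(B) not (primary residence) — holds.
So (ii) is satisfied (T OR T).
So (a) is not satisfied (F AND T).
(A) no code violations — not satisfied.
(B) commercially zoned — not satisfied.
(i) = F OR F = false.
(ii) no complaint in 18 mo. — holds.
(b) = F AND T = false.
(1) = F OR F = false.
(a) food handler cert. — met.
(b) ≥300 ft from school — holds.
(c) insurance ≥ $250,000 — not met.
So (2) is satisfied (T OR T OR F).
Overall: F AND T → false.
Exception (hardship waiver) — not satisfied.
Result: main false OR exception false → false.

No — denied.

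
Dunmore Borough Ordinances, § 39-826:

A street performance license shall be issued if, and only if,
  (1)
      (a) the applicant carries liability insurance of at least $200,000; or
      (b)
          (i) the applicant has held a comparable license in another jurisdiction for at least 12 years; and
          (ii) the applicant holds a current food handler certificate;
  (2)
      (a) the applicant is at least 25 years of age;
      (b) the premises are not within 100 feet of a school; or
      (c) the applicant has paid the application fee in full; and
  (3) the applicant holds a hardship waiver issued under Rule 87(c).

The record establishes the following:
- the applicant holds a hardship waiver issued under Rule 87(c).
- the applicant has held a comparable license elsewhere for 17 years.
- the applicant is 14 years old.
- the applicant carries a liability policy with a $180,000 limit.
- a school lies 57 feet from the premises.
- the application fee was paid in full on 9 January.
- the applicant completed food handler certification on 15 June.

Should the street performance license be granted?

Yes — granted.

(a) insurance ≥ $200,000 — not met.
(i) prior license ≥ 12 yr — holds.
(ii) food handler cert. — satisfied.
So (b) is satisfied (T AND T).
(1): F OR T → true.
(a) age ≥ 25 — not satisfied.
(b) ≥100 ft from school — not satisfied.
(c) fee paid — satisfied.
(2): F OR F OR T → true.
(3) hardship waiver — met.
Overall: T AND T AND T → true.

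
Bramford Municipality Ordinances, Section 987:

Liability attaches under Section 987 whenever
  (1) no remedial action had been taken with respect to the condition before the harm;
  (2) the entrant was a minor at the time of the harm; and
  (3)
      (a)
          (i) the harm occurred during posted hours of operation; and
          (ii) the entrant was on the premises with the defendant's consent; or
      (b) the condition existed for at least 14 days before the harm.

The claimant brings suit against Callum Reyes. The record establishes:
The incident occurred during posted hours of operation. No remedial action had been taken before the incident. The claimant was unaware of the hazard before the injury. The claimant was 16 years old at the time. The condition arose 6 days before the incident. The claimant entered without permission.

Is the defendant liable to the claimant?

(1) no remedial action — satisfied.
(2) entrant a minor — satisfied.
(i) during posted hours — satisfied.
(ii) consent to enter — fails.
So (a) is not satisfied (T AND F).
(b) condition ≥14 days old — not met.
So (3) is not satisfied (F OR F).
Overall = T AND T AND F = false.

No — not liable.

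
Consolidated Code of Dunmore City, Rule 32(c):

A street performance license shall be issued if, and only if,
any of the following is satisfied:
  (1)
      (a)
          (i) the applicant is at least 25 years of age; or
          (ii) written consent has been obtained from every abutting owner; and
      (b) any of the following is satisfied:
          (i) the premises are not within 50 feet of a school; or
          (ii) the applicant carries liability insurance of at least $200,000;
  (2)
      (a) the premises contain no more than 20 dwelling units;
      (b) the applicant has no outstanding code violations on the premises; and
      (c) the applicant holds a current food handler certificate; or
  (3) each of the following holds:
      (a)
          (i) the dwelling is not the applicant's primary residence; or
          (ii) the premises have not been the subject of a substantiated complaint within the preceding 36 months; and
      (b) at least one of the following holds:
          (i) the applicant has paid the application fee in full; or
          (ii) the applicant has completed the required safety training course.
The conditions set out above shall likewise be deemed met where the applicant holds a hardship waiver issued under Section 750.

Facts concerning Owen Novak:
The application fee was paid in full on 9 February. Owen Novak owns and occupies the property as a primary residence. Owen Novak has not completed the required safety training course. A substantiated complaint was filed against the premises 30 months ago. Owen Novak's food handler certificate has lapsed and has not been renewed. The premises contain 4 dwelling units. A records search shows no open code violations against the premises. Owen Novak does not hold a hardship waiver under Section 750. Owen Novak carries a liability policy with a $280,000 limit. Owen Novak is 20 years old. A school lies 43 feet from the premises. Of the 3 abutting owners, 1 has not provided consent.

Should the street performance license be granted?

No — denied.

(i) age ≥ 25 — fails.
(ii) all abutters consent — not met.
(a) = F OR F = false.
(i) ≥50 ft from school — not satisfied.
(ii) insurance ≥ $200,000 — met.
So (b) is satisfied (F OR T).
(1) = F AND T = false.
(a) ≤ 20 units — satisfied.
(b) no code violations — met.
(c) food handler cert. — fails.
(2) = T AND T AND F = false.
(i) not (primary residence) — not satisfied.
(ii) no complaint in 36 mo. — fails.
(a): F OR F → false.
(i) fee paid — holds.
(ii) safety training — not satisfied.
(b): T OR F → true.
(3) = F AND T = false.
Overall = F OR F OR F = false.
Exception (hardship waiver) — not satisfied.
Result: main false OR exception false → false.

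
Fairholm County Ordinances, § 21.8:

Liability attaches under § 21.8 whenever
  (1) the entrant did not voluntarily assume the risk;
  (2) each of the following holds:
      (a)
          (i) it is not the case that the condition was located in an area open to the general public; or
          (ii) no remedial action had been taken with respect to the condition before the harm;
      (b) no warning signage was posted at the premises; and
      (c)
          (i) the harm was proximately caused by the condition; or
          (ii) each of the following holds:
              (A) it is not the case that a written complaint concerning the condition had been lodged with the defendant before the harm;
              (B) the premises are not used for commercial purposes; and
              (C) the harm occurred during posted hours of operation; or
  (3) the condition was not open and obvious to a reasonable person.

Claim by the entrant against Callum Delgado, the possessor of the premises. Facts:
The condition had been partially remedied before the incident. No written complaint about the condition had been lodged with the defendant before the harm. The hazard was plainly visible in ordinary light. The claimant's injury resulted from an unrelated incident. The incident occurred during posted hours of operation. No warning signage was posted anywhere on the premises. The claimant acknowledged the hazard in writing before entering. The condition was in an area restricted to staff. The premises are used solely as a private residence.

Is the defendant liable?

(1) no assumed risk — not met.
(i) not (public area) — holds.
(ii) no remedial action — not satisfied.
(a): T OR F → true.
(b) no signage posted — met.
(i) proximate cause — not met.
(A) not (complaint lodged) — met.
(B) not (commercial use) — met.
(C) during posted hours — holds.
(ii): T AND T AND T → true.
(c) = F OR T = true.
(2): T AND T AND T → true.
(3) not open/obvious — not satisfied.
So Overall is satisfied (F OR T OR F).

Yes — liable.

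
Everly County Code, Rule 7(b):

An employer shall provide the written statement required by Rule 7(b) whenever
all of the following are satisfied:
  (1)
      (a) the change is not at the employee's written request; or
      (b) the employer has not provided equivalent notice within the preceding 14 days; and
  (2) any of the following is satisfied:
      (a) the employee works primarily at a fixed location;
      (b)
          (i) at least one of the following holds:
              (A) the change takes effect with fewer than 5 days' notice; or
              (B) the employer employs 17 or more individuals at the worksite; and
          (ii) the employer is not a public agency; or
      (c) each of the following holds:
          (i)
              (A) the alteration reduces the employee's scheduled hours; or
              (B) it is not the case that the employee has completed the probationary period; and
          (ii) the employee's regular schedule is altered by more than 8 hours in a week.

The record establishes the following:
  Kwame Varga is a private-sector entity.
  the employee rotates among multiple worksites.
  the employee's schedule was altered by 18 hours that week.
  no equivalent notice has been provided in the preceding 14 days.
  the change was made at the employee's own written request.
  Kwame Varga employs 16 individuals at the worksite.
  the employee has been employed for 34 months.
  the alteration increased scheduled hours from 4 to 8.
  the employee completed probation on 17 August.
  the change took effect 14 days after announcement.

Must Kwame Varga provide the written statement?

No — not required.

(a) not employee-requested — not met.
(b) no recent notice — holds.
(1) = F OR T = true.
(a) fixed location — not satisfied.
(A) < 5 days' notice — fails.
(B) ≥ 17 at site — not satisfied.
(i): F OR F → false.
(ii) not (public agency) — holds.
So (b) is not satisfied (F AND T).
(A) hours reduced — not satisfied.
(B) not (past probation) — not satisfied.
(i) = F OR F = false.
(ii) schedule shift > 8h — met.
So (c) is not satisfied (F AND T).
(2) = F OR F OR F = false.
Overall: T AND F → false.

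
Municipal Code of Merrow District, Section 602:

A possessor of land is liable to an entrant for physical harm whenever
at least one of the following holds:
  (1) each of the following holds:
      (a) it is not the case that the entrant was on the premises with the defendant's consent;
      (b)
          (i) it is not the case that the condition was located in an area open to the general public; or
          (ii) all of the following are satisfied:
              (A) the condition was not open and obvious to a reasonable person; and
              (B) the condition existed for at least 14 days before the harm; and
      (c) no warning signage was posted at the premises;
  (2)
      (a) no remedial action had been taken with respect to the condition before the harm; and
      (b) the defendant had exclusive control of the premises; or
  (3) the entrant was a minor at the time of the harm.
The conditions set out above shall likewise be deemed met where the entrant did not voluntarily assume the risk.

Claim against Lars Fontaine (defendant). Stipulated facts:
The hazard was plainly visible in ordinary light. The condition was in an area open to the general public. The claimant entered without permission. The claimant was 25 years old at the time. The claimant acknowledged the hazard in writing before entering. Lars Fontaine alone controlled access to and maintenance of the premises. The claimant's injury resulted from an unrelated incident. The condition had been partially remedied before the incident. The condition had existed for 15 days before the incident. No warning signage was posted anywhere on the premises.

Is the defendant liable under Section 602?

No — not liable.

(a) not (consent to enter) — satisfied.
(i) not (public area) — not met.
(A) not open/obvious — not met.
(B) condition ≥14 days old — holds.
(ii): F AND T → false.
(b) = F OR F = false.
(c) no signage posted — holds.
(1): T AND F AND T → false.
(a) no remedial action — not met.
(b) exclusive control — satisfied.
So (2) is not satisfied (F AND T).
(3) entrant a minor — not met.
Overall: F OR F OR F → false.
Exception (no assumed risk) — not satisfied.
Result: main false OR exception false → false.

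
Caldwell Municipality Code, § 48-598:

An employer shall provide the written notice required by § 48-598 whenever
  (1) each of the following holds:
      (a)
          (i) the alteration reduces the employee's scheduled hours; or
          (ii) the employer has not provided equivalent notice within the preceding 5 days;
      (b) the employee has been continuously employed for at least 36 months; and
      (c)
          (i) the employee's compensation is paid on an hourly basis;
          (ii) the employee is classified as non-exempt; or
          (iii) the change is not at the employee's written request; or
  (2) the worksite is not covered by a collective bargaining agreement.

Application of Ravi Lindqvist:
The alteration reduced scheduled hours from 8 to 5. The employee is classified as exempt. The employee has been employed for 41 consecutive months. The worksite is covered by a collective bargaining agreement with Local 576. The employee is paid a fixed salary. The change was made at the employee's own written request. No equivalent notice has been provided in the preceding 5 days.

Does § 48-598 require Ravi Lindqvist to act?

No — not required.

(i) hours reduced — met.
(ii) no recent notice — holds.
(a) = T OR T = true.
(b) tenure ≥ 36 mo. — met.
(i) hourly-paid — not satisfied.
(ii) non-exempt — fails.
(iii) not employee-requested — fails.
(c) = F OR F OR F = false.
(1): T AND T AND F → false.
(2) no CBA — not met.
Overall: F OR F → false.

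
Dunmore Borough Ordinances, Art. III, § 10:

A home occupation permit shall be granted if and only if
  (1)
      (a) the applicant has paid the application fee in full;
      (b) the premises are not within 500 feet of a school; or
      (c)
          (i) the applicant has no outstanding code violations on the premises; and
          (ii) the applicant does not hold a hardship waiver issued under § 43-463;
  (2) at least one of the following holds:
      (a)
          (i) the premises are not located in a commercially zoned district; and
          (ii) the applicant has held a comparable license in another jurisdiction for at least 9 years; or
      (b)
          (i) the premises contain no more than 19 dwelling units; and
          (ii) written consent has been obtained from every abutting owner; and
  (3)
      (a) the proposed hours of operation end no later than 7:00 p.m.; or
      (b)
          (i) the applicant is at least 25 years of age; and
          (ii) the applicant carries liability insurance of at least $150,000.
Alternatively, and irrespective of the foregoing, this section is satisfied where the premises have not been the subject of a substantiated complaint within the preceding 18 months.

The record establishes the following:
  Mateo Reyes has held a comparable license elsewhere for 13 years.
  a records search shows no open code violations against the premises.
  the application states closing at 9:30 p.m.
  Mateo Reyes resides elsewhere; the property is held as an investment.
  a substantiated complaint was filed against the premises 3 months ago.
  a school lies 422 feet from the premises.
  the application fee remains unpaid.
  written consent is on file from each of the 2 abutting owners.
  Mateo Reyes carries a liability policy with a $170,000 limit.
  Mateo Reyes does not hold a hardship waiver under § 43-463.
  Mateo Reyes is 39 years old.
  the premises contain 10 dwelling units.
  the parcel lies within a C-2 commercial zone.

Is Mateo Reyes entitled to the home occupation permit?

Yes — granted.

(a) fee paid — not satisfied.
(b) ≥500 ft from school — not satisfied.
(i) no code violations — met.
(ii) not (hardship waiver) — satisfied.
(c) = T AND T = true.
So (1) is satisfied (F OR F OR T).
(i) not (commercially zoned) — not satisfied.
(ii) prior license ≥ 9 yr — met.
(a): F AND T → false.
(i) ≤ 19 units — met.
(ii) all abutters consent — holds.
(b): T AND T → true.
So (2) is satisfied (F OR T).
(a) closes by 7 p.m. — not met.
(i) age ≥ 25 — met.
(ii) insurance ≥ $150,000 — holds.
(b): T AND T → true.
(3) = F OR T = true.
So Overall is satisfied (T AND T AND T).
Exception (no complaint in 18 mo.) — not satisfied.
Result: main true OR exception false → true.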